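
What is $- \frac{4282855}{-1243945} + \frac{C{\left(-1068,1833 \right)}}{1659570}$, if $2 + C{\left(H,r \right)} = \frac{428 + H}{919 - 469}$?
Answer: $\frac{2907692760802}{844532919675} \approx 3.443$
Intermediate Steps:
$C{\left(H,r \right)} = - \frac{236}{225} + \frac{H}{450}$ ($C{\left(H,r \right)} = -2 + \frac{428 + H}{919 - 469} = -2 + \frac{428 + H}{450} = -2 + \left(428 + H\right) \frac{1}{450} = -2 + \left(\frac{214}{225} + \frac{H}{450}\right) = - \frac{236}{225} + \frac{H}{450}$)
$- \frac{4282855}{-1243945} + \frac{C{\left(-1068,1833 \right)}}{1659570} = - \frac{4282855}{-1243945} + \frac{- \frac{236}{225} + \frac{1}{450} \left(-1068\right)}{1659570} = \left(-4282855\right) \left(- \frac{1}{1243945}\right) + \left(- \frac{236}{225} - \frac{178}{75}\right) \frac{1}{1659570} = \frac{856571}{248789} - \frac{7}{3394575} = \frac{2907692760802}{844532919675}$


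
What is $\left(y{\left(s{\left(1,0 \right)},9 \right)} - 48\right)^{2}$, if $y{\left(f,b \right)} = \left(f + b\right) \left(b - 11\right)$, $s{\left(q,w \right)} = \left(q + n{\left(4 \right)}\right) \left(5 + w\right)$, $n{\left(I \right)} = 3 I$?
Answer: $38416$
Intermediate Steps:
$s{\left(q,w \right)} = \left(5 + w\right) \left(12 + q\right)$ ($s{\left(q,w \right)} = \left(q + 3 \cdot 4\right) \left(5 + w\right) = \left(q + 12\right) \left(5 + w\right) = \left(12 + q\right) \left(5 + w\right) = \left(5 + w\right) \left(12 + q\right)$)
$y{\left(f,b \right)} = \left(-11 + b\right) \left(b + f\right)$ ($y{\left(f,b \right)} = \left(b + f\right) \left(-11 + b\right) = \left(-11 + b\right) \left(b + f\right)$)
$\left(y{\left(s{\left(1,0 \right)},9 \right)} - 48\right)^{2} = \left(\left(9^{2} - 99 - 11 \left(60 + 5 \cdot 1 + 12 \cdot 0 + 1 \cdot 0\right) + 9 \left(60 + 5 \cdot 1 + 12 \cdot 0 + 1 \cdot 0\right)\right) - 48\right)^{2} = \left(\left(81 - 99 - 11 \left(60 + 5 + 0 + 0\right) + 9 \left(60 + 5 + 0 + 0\right)\right) - 48\right)^{2} = \left(\left(81 - 99 - 715 + 9 \cdot 65\right) - 48\right)^{2} = \left(\left(81 - 99 - 715 + 585\right) - 48\right)^{2} = \left(-148 - 48\right)^{2} = \left(-196\right)^{2} = 38416$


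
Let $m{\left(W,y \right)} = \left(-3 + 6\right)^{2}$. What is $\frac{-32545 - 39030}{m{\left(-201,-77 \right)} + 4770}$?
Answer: $- \frac{71575}{4779} \approx -14.977$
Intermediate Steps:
$m{\left(W,y \right)} = 9$ ($m{\left(W,y \right)} = 3^{2} = 9$)
$\frac{-32545 - 39030}{m{\left(-201,-77 \right)} + 4770} = \frac{-32545 - 39030}{9 + 4770} = - \frac{71575}{4779}$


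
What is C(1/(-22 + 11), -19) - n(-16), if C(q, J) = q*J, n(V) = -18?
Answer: 217/11 ≈ 19.727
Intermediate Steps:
C(q, J) = J*q
C(1/(-22 + 11), -19) - n(-16) = -19/(-22 + 11) - 1*(-18) = -19/(-11) + 18 = -19*(-1/11) + 18 = 19/11 + 18 = 217/11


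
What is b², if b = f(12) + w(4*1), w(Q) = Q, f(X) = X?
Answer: 256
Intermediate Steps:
b = 16 (b = 12 + 4*1 = 12 + 4 = 16)
b² = 16² = 256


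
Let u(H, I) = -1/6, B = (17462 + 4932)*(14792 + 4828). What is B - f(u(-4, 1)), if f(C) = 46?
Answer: 439370234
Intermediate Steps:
B = 439370280 (B = 22394*19620 = 439370280)
u(H, I) = -⅙ (u(H, I) = -1*⅙ = -⅙)
B - f(u(-4, 1)) = 439370280 - 1*46 = 439370280 - 46 = 439370234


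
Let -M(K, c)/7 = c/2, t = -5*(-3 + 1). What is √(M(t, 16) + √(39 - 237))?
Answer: √(-56 + 3*I*√22) ≈ 0.93295 + 7.5412*I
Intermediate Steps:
t = 10 (t = -5*(-2) = 10)
M(K, c) = -7*c/2
√(M(t, 16) + √(39 - 237)) = √(-7/2*16 + √(39 - 237)) = √(-56 + √(-198)) = √(-56 + 3*I*√22)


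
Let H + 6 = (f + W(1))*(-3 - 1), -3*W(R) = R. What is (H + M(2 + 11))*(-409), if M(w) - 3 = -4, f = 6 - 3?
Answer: 21677/3 ≈ 7225.7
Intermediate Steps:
W(R) = -R/3
f = 3
M(w) = -1 (M(w) = 3 - 4 = -1)
H = -50/3 (H = -6 + (3 - 1/3*1)*(-3 - 1) = -6 + (3 - 1/3)*(-4) = -6 + (8/3)*(-4) = -6 - 32/3 = -50/3 ≈ -16.667)
(H + M(2 + 11))*(-409) = (-50/3 - 1)*(-409) = -53/3*(-409) = 21677/3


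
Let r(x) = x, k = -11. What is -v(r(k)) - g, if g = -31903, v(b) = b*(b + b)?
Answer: 31661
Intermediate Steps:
v(b) = 2*b² (v(b) = b*(2*b) = 2*b²)
-v(r(k)) - g = -2*(-11)² - 1*(-31903) = -2*121 + 31903 = -1*242 + 31903 = -242 + 31903 = 31661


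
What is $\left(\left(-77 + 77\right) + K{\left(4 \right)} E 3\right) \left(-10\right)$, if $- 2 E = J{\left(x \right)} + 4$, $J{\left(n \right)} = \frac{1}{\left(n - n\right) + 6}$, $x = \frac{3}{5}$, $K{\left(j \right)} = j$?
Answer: $250$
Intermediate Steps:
$x = \frac{3}{5}$ ($x = 3 \cdot \frac{1}{5} = \frac{3}{5} \approx 0.6$)
$J{\left(n \right)} = \frac{1}{6}$ ($J{\left(n \right)} = \frac{1}{0 + 6} = \frac{1}{6}$)
$E = - \frac{25}{12}$ ($E = - \frac{\frac{1}{6} + 4}{2} = \left(- \frac{1}{2}\right) \frac{25}{6} = - \frac{25}{12} \approx -2.0833$)
$\left(\left(-77 + 77\right) + K{\left(4 \right)} E 3\right) \left(-10\right) = \left(\left(-77 + 77\right) + 4 \left(- \frac{25}{12}\right) 3\right) \left(-10\right) = \left(0 - 25\right) \left(-10\right) = \left(-25\right) \left(-10\right) = 250$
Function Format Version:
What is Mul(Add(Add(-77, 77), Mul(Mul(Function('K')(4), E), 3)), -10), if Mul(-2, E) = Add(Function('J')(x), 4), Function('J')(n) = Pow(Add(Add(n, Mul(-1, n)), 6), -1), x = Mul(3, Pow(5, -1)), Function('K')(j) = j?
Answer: 250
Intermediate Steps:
x = Rational(3, 5) (x = Mul(3, Rational(1, 5)) = Rational(3, 5) ≈ 0.60000)
Function('J')(n) = Rational(1, 6) (Function('J')(n) = Pow(Add(0, 6), -1) = Pow(6, -1) = Rational(1, 6))
E = Rational(-25, 12) (E = Mul(Rational(-1, 2), Add(Rational(1, 6), 4)) = Mul(Rational(-1, 2), Rational(25, 6)) = Rational(-25, 12) ≈ -2.0833)
Mul(Add(Add(-77, 77), Mul(Mul(Function('K')(4), E), 3)), -10) = Mul(Add(Add(-77, 77), Mul(Mul(4, Rational(-25, 12)), 3)), -10) = Mul(Add(0, Mul(Rational(-25, 3), 3)), -10) = Mul(Add(0, -25), -10) = Mul(-25, -10) = 250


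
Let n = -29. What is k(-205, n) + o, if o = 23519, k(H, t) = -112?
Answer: 23407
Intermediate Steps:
k(-205, n) + o = -112 + 23519 = 23407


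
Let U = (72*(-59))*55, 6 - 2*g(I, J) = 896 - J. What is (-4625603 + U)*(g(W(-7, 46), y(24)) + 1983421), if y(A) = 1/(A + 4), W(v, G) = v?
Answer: -539602690700651/56 ≈ -9.6358e+12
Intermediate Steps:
y(A) = 1/(4 + A)
g(I, J) = -445 + J/2 (g(I, J) = 3 - (896 - J)/2 = 3 + (-448 + J/2) = -445 + J/2)
U = -233640 (U = -4248*55 = -233640)
(-4625603 + U)*(g(W(-7, 46), y(24)) + 1983421) = (-4625603 - 233640)*((-445 + 1/(2*(4 + 24))) + 1983421) = -4859243*((-445 + (½)/28) + 1983421) = -4859243*((-445 + (½)*(1/28)) + 1983421) = -4859243*((-445 + 1/56) + 1983421) = -4859243*(-24919/56 + 1983421) = -4859243*111046657/56 = -539602690700651/56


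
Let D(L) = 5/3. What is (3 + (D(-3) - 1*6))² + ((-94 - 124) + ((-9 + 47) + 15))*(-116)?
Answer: 172276/9 ≈ 19142.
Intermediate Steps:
D(L) = 5/3 (D(L) = 5*(⅓) = 5/3)
(3 + (D(-3) - 1*6))² + ((-94 - 124) + ((-9 + 47) + 15))*(-116) = (3 + (5/3 - 1*6))² + ((-94 - 124) + ((-9 + 47) + 15))*(-116) = (3 + (5/3 - 6))² + (-218 + (38 + 15))*(-116) = (3 - 13/3)² + (-218 + 53)*(-116) = (-4/3)² - 165*(-116) = 16/9 + 19140 = 172276/9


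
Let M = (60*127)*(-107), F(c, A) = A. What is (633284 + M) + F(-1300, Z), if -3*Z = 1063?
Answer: -547231/3 ≈ -1.8241e+5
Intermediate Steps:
Z = -1063/3 (Z = -⅓*1063 = -1063/3 ≈ -354.33)
M = -815340 (M = 7620*(-107) = -815340)
(633284 + M) + F(-1300, Z) = (633284 - 815340) - 1063/3 = -182056 - 1063/3 = -547231/3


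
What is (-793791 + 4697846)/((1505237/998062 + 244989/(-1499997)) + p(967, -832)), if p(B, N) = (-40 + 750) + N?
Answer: -1948240574216058590/60210547978779 ≈ -32357.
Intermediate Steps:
p(B, N) = 710 + N
(-793791 + 4697846)/((1505237/998062 + 244989/(-1499997)) + p(967, -832)) = (-793791 + 4697846)/((1505237/998062 + 244989/(-1499997)) + (710 - 832)) = 3904055/((1505237*(1/998062) + 244989*(-1/1499997)) - 122) = 3904055/((1505237/998062 - 81663/499999) - 122) = 3904055/(671112257657/499030001938 - 122) = 3904055/(-60210547978779/499030001938) = 3904055*(-499030001938/60210547978779) = -1948240574216058590/60210547978779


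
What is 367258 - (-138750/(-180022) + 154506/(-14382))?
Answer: 79240403413072/215756367 ≈ 3.6727e+5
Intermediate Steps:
367258 - (-138750/(-180022) + 154506/(-14382)) = 367258 - (-138750*(-1/180022) + 154506*(-1/14382)) = 367258 - (69375/90011 - 25751/2397) = 367258 - 1*(-2151581386/215756367) = 367258 + 2151581386/215756367 = 79240403413072/215756367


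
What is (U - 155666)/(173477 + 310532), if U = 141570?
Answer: -14096/484009 ≈ -0.029123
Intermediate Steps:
(U - 155666)/(173477 + 310532) = (141570 - 155666)/(173477 + 310532) = -14096/484009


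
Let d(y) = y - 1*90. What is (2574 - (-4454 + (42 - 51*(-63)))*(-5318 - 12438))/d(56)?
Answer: 10643435/17 ≈ 6.2608e+5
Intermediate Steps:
d(y) = -90 + y (d(y) = y - 90 = -90 + y)
(2574 - (-4454 + (42 - 51*(-63)))*(-5318 - 12438))/d(56) = (2574 - (-4454 + (42 - 51*(-63)))*(-5318 - 12438))/(-90 + 56) = (2574 - (-4454 + (42 + 3213))*(-17756))/(-34) = (2574 - (-4454 + 3255)*(-17756))*(-1/34) = (2574 - (-1199)*(-17756))*(-1/34) = (2574 - 1*21289444)*(-1/34) = (2574 - 21289444)*(-1/34) = -21286870*(-1/34) = 10643435/17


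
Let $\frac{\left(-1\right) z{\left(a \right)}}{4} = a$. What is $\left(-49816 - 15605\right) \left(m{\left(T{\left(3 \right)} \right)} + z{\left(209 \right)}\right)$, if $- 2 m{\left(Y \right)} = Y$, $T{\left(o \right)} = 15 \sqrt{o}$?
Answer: $54691956 + \frac{981315 \sqrt{3}}{2} \approx 5.5542 \cdot 10^{7}$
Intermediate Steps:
$z{\left(a \right)} = - 4 a$
$m{\left(Y \right)} = - \frac{Y}{2}$
$\left(-49816 - 15605\right) \left(m{\left(T{\left(3 \right)} \right)} + z{\left(209 \right)}\right) = \left(-49816 - 15605\right) \left(- \frac{15 \sqrt{3}}{2} - 836\right) = - 65421 \left(- \frac{15 \sqrt{3}}{2} - 836\right) = - 65421 \left(-836 - \frac{15 \sqrt{3}}{2}\right) = 54691956 + \frac{981315 \sqrt{3}}{2}$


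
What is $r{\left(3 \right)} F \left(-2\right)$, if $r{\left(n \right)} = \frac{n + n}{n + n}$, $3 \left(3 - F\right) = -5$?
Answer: $- \frac{28}{3} \approx -9.3333$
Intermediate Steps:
$F = \frac{14}{3}$ ($F = 3 - - \frac{5}{3} = 3 + \frac{5}{3} = \frac{14}{3} \approx 4.6667$)
$r{\left(n \right)} = 1$ ($r{\left(n \right)} = \frac{2 n}{2 n} = 2 n \frac{1}{2 n} = 1$)
$r{\left(3 \right)} F \left(-2\right) = 1 \cdot \frac{14}{3} \left(-2\right) = 1 \left(- \frac{28}{3}\right) = - \frac{28}{3}$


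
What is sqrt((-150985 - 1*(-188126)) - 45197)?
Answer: 2*I*sqrt(2014) ≈ 89.755*I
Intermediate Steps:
sqrt((-150985 - 1*(-188126)) - 45197) = sqrt((-150985 + 188126) - 45197) = sqrt(37141 - 45197) = sqrt(-8056) = 2*I*sqrt(2014)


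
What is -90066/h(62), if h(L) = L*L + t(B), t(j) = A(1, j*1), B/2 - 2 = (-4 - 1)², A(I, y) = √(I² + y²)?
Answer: -115404568/4924473 + 30022*√2917/4924473 ≈ -23.106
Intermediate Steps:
B = 54 (B = 4 + 2*(-4 - 1)² = 4 + 2*(-5)² = 4 + 2*25 = 4 + 50 = 54)
t(j) = √(1 + j²) (t(j) = √(1² + (j*1)²) = √(1 + j²))
h(L) = √2917 + L² (h(L) = L*L + √(1 + 54²) = L² + √(1 + 2916) = L² + √2917 = √2917 + L²)
-90066/h(62) = -90066/(√2917 + 62²) = -90066/(√2917 + 3844) = -90066/(3844 + √2917)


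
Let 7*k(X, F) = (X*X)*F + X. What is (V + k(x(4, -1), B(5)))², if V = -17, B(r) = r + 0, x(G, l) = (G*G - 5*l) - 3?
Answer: 47089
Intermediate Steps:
x(G, l) = -3 + G² - 5*l (x(G, l) = (G² - 5*l) - 3 = -3 + G² - 5*l)
B(r) = r
k(X, F) = X/7 + F*X²/7 (k(X, F) = ((X*X)*F + X)/7 = (X²*F + X)/7 = (F*X² + X)/7 = (X + F*X²)/7 = X/7 + F*X²/7)
(V + k(x(4, -1), B(5)))² = (-17 + (-3 + 4² - 5*(-1))*(1 + 5*(-3 + 4² - 5*(-1)))/7)² = (-17 + (-3 + 16 + 5)*(1 + 5*(-3 + 16 + 5))/7)² = (-17 + (⅐)*18*(1 + 5*18))² = (-17 + (⅐)*18*(1 + 90))² = (-17 + (⅐)*18*91)² = (-17 + 234)² = 217² = 47089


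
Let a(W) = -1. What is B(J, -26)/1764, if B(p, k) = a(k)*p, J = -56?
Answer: 2/63 ≈ 0.031746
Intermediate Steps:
B(p, k) = -p
B(J, -26)/1764 = -1*(-56)/1764 = 56*(1/1764) = 2/63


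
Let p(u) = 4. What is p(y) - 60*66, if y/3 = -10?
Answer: -3956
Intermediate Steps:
y = -30 (y = 3*(-10) = -30)
p(y) - 60*66 = 4 - 60*66 = 4 - 3960 = -3956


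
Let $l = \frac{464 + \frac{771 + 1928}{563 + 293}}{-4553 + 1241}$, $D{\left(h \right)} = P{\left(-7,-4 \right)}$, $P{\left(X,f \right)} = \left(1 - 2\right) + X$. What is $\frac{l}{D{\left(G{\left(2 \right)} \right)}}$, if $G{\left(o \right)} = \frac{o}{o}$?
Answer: $\frac{399883}{22680576} \approx 0.017631$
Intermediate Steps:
$G{\left(o \right)} = 1$
$P{\left(X,f \right)} = -1 + X$
$D{\left(h \right)} = -8$ ($D{\left(h \right)} = -1 - 7 = -8$)
$l = - \frac{399883}{2835072}$ ($l = \frac{464 + \frac{2699}{856}}{-3312} = \left(464 + 2699 \cdot \frac{1}{856}\right) \left(- \frac{1}{3312}\right) = \left(464 + \frac{2699}{856}\right) \left(- \frac{1}{3312}\right) = \frac{399883}{856} \left(- \frac{1}{3312}\right) = - \frac{399883}{2835072} \approx -0.14105$)
$\frac{l}{D{\left(G{\left(2 \right)} \right)}} = - \frac{399883}{2835072 \left(-8\right)} = \left(- \frac{399883}{2835072}\right) \left(- \frac{1}{8}\right) = \frac{399883}{22680576}$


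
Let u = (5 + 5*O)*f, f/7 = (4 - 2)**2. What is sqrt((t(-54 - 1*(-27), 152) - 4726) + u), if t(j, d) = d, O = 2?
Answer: I*sqrt(4154) ≈ 64.452*I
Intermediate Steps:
f = 28 (f = 7*(4 - 2)**2 = 7*2**2 = 7*4 = 28)
u = 420 (u = (5 + 5*2)*28 = (5 + 10)*28 = 15*28 = 420)
sqrt((t(-54 - 1*(-27), 152) - 4726) + u) = sqrt((152 - 4726) + 420) = sqrt(-4574 + 420) = sqrt(-4154) = I*sqrt(4154)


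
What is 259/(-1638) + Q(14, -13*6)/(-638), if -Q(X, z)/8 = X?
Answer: 1301/74646 ≈ 0.017429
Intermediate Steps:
Q(X, z) = -8*X
259/(-1638) + Q(14, -13*6)/(-638) = 259/(-1638) - 8*14/(-638) = 259*(-1/1638) - 112*(-1/638) = -37/234 + 56/319 = 1301/74646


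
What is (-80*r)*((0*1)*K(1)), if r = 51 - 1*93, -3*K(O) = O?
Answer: 0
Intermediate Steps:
K(O) = -O/3
r = -42 (r = 51 - 93 = -42)
(-80*r)*((0*1)*K(1)) = (-80*(-42))*((0*1)*(-1/3*1)) = 3360*(0*(-1/3)) = 3360*0 = 0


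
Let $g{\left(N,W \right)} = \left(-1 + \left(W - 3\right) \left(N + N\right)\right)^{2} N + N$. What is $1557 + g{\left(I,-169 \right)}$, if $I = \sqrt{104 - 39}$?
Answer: $46277 + 7691842 \sqrt{65} \approx 6.206 \cdot 10^{7}$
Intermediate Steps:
$I = \sqrt{65} \approx 8.0623$
$g{\left(N,W \right)} = N + N \left(-1 + 2 N \left(-3 + W\right)\right)^{2}$ ($g{\left(N,W \right)} = \left(-1 + \left(-3 + W\right) 2 N\right)^{2} N + N = \left(-1 + 2 N \left(-3 + W\right)\right)^{2} N + N = N \left(-1 + 2 N \left(-3 + W\right)\right)^{2} + N = N + N \left(-1 + 2 N \left(-3 + W\right)\right)^{2}$)
$1557 + g{\left(I,-169 \right)} = 1557 + \sqrt{65} \left(1 + \left(1 + 6 \sqrt{65} - 2 \sqrt{65} \left(-169\right)\right)^{2}\right) = 1557 + \sqrt{65} \left(1 + \left(1 + 6 \sqrt{65} + 338 \sqrt{65}\right)^{2}\right) = 1557 + \sqrt{65} \left(1 + \left(1 + 344 \sqrt{65}\right)^{2}\right)$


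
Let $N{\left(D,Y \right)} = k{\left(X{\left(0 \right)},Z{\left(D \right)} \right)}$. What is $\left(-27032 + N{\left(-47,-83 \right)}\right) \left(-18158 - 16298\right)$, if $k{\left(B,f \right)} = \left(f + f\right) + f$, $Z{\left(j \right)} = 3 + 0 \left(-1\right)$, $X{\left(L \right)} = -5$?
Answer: $931104488$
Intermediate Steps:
$Z{\left(j \right)} = 3$ ($Z{\left(j \right)} = 3 + 0 = 3$)
$k{\left(B,f \right)} = 3 f$ ($k{\left(B,f \right)} = 2 f + f = 3 f$)
$N{\left(D,Y \right)} = 9$ ($N{\left(D,Y \right)} = 3 \cdot 3 = 9$)
$\left(-27032 + N{\left(-47,-83 \right)}\right) \left(-18158 - 16298\right) = \left(-27032 + 9\right) \left(-18158 - 16298\right) = \left(-27023\right) \left(-34456\right) = 931104488$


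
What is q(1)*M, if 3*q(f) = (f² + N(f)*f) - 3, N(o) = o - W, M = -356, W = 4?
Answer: 1780/3 ≈ 593.33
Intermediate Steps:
N(o) = -4 + o (N(o) = o - 1*4 = o - 4 = -4 + o)
q(f) = -1 + f²/3 + f*(-4 + f)/3 (q(f) = ((f² + (-4 + f)*f) - 3)/3 = ((f² + f*(-4 + f)) - 3)/3 = (-3 + f² + f*(-4 + f))/3 = -1 + f²/3 + f*(-4 + f)/3)
q(1)*M = (-1 + (⅓)*1² + (⅓)*1*(-4 + 1))*(-356) = (-1 + (⅓)*1 + (⅓)*1*(-3))*(-356) = (-1 + ⅓ - 1)*(-356) = -5/3*(-356) = 1780/3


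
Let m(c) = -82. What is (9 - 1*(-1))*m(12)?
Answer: -820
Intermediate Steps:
(9 - 1*(-1))*m(12) = (9 - 1*(-1))*(-82) = (9 + 1)*(-82) = 10*(-82) = -820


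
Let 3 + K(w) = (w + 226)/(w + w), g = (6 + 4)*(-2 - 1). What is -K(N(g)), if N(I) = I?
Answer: 94/15 ≈ 6.2667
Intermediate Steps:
g = -30 (g = 10*(-3) = -30)
K(w) = -3 + (226 + w)/(2*w) (K(w) = -3 + (w + 226)/(w + w) = -3 + (226 + w)/((2*w)) = -3 + (226 + w)*(1/(2*w)) = -3 + (226 + w)/(2*w))
-K(N(g)) = -(-5/2 + 113/(-30)) = -(-5/2 + 113*(-1/30)) = -(-5/2 - 113/30) = -1*(-94/15) = 94/15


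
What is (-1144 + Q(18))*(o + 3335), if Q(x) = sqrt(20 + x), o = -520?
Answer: -3220360 + 2815*sqrt(38) ≈ -3.2030e+6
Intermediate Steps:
(-1144 + Q(18))*(o + 3335) = (-1144 + sqrt(20 + 18))*(-520 + 3335) = (-1144 + sqrt(38))*2815 = -3220360 + 2815*sqrt(38)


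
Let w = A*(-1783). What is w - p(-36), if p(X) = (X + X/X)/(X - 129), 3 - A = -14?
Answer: -1000270/33 ≈ -30311.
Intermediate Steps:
A = 17 (A = 3 - 1*(-14) = 3 + 14 = 17)
w = -30311 (w = 17*(-1783) = -30311)
p(X) = (1 + X)/(-129 + X) (p(X) = (X + 1)/(-129 + X) = (1 + X)/(-129 + X))
w - p(-36) = -30311 - (1 - 36)/(-129 - 36) = -30311 - (-35)/(-165) = -30311 - (-1)*(-35)/165 = -30311 - 1*7/33 = -30311 - 7/33 = -1000270/33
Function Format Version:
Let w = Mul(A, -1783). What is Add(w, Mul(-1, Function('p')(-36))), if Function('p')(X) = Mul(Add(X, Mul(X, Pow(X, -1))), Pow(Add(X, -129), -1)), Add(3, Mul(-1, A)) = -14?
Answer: Rational(-1000270, 33) ≈ -30311.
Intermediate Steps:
A = 17 (A = Add(3, Mul(-1, -14)) = Add(3, 14) = 17)
w = -30311 (w = Mul(17, -1783) = -30311)
Function('p')(X) = Mul(Pow(Add(-129, X), -1), Add(1, X)) (Function('p')(X) = Mul(Add(X, 1), Pow(Add(-129, X), -1)) = Mul(Add(1, X), Pow(Add(-129, X), -1)) = Mul(Pow(Add(-129, X), -1), Add(1, X)))
Add(w, Mul(-1, Function('p')(-36))) = Add(-30311, Mul(-1, Mul(Pow(Add(-129, -36), -1), Add(1, -36)))) = Add(-30311, Mul(-1, Mul(Pow(-165, -1), -35))) = Add(-30311, Mul(-1, Mul(Rational(-1, 165), -35))) = Add(-30311, Mul(-1, Rational(7, 33))) = Add(-30311, Rational(-7, 33)) = Rational(-1000270, 33)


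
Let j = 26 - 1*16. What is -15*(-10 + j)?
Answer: 0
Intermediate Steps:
j = 10 (j = 26 - 16 = 10)
-15*(-10 + j) = -15*(-10 + 10) = -15*0 = 0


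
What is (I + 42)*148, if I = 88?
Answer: 19240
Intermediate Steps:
(I + 42)*148 = (88 + 42)*148 = 130*148 = 19240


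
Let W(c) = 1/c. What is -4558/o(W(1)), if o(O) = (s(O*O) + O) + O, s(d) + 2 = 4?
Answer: -2279/2 ≈ -1139.5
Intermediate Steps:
s(d) = 2 (s(d) = -2 + 4 = 2)
o(O) = 2 + 2*O (o(O) = (2 + O) + O = 2 + 2*O)
-4558/o(W(1)) = -4558/(2 + 2/1) = -4558/(2 + 2*1) = -4558/(2 + 2) = -4558/4 = -4558*¼ = -2279/2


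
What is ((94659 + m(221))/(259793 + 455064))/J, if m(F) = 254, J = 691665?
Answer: 7301/38033966685 ≈ 1.9196e-7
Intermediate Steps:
((94659 + m(221))/(259793 + 455064))/J = ((94659 + 254)/(259793 + 455064))/691665 = (94913/714857)*(1/691665) = (94913*(1/714857))*(1/691665) = (7301/54989)*(1/691665) = 7301/38033966685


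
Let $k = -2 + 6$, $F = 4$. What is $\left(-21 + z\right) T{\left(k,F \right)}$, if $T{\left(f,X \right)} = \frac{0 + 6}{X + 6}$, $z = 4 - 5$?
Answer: $- \frac{66}{5} \approx -13.2$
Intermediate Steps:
$z = -1$
$k = 4$
$T{\left(f,X \right)} = \frac{6}{6 + X}$
$\left(-21 + z\right) T{\left(k,F \right)} = \left(-21 - 1\right) \frac{6}{6 + 4} = - 22 \cdot \frac{6}{10} = - 22 \cdot 6 \cdot \frac{1}{10} = \left(-22\right) \frac{3}{5} = - \frac{66}{5}$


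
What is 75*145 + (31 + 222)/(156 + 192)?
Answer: 3784753/348 ≈ 10876.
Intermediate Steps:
75*145 + (31 + 222)/(156 + 192) = 10875 + 253/348 = 3784753/348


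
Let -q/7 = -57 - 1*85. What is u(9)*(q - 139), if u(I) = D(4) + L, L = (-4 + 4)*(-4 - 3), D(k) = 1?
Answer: 855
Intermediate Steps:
q = 994 (q = -7*(-57 - 1*85) = -7*(-57 - 85) = -7*(-142) = 994)
L = 0 (L = 0*(-7) = 0)
u(I) = 1 (u(I) = 1 + 0 = 1)
u(9)*(q - 139) = 1*(994 - 139) = 1*855 = 855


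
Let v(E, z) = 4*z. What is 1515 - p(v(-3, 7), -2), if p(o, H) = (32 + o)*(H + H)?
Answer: 1755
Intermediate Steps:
p(o, H) = 2*H*(32 + o) (p(o, H) = (32 + o)*(2*H) = 2*H*(32 + o))
1515 - p(v(-3, 7), -2) = 1515 - 2*(-2)*(32 + 4*7) = 1515 - 2*(-2)*(32 + 28) = 1515 - 2*(-2)*60 = 1515 - 1*(-240) = 1515 + 240 = 1755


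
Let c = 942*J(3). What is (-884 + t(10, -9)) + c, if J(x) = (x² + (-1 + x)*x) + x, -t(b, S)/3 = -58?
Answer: 16246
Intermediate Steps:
t(b, S) = 174 (t(b, S) = -3*(-58) = 174)
J(x) = x + x² + x*(-1 + x) (J(x) = (x² + x*(-1 + x)) + x = x + x² + x*(-1 + x))
c = 16956 (c = 942*(2*3²) = 942*(2*9) = 942*18 = 16956)
(-884 + t(10, -9)) + c = (-884 + 174) + 16956 = -710 + 16956 = 16246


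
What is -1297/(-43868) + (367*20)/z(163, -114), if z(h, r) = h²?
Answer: 356451113/1165528892 ≈ 0.30583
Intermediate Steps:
-1297/(-43868) + (367*20)/z(163, -114) = -1297/(-43868) + (367*20)/(163²) = -1297*(-1/43868) + 7340/26569 = 1297/43868 + 7340*(1/26569) = 1297/43868 + 7340/26569 = 356451113/1165528892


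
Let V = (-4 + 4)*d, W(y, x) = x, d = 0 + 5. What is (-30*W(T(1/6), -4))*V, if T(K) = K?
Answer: 0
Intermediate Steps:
d = 5
V = 0 (V = (-4 + 4)*5 = 0*5 = 0)
(-30*W(T(1/6), -4))*V = -30*(-4)*0 = 120*0 = 0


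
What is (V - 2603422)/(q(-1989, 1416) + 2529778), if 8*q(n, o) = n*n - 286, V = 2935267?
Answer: 2654760/24194059 ≈ 0.10973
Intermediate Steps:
q(n, o) = -143/4 + n**2/8 (q(n, o) = (n*n - 286)/8 = (n**2 - 286)/8 = (-286 + n**2)/8 = -143/4 + n**2/8)
(V - 2603422)/(q(-1989, 1416) + 2529778) = (2935267 - 2603422)/((-143/4 + (1/8)*(-1989)**2) + 2529778) = 331845/((-143/4 + (1/8)*3956121) + 2529778) = 331845/((-143/4 + 3956121/8) + 2529778) = 331845/(3955835/8 + 2529778) = 331845/(24194059/8) = 331845*(8/24194059) = 2654760/24194059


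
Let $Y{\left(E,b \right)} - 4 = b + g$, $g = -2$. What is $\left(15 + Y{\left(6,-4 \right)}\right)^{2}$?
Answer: $169$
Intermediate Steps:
$Y{\left(E,b \right)} = 2 + b$ ($Y{\left(E,b \right)} = 4 + \left(b - 2\right) = 4 + \left(-2 + b\right) = 2 + b$)
$\left(15 + Y{\left(6,-4 \right)}\right)^{2} = \left(15 + \left(2 - 4\right)\right)^{2} = \left(15 - 2\right)^{2} = 13^{2} = 169$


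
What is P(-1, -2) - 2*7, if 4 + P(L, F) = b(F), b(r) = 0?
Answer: -18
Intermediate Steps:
P(L, F) = -4 (P(L, F) = -4 + 0 = -4)
P(-1, -2) - 2*7 = -4 - 2*7 = -4 - 14 = -18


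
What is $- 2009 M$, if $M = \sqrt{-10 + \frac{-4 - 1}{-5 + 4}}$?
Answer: $- 2009 i \sqrt{5} \approx - 4492.3 i$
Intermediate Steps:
$M = i \sqrt{5}$ ($M = \sqrt{-10 - \frac{5}{-1}} = \sqrt{-10 - -5} = \sqrt{-10 + 5} = \sqrt{-5} = i \sqrt{5} \approx 2.2361 i$)
$- 2009 M = - 2009 i \sqrt{5}$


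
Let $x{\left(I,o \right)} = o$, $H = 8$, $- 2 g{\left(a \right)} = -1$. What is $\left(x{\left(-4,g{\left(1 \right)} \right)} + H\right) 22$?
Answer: $187$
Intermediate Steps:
$g{\left(a \right)} = \frac{1}{2}$ ($g{\left(a \right)} = \left(- \frac{1}{2}\right) \left(-1\right) = \frac{1}{2}$)
$\left(x{\left(-4,g{\left(1 \right)} \right)} + H\right) 22 = \left(\frac{1}{2} + 8\right) 22 = \frac{17}{2} \cdot 22 = 187$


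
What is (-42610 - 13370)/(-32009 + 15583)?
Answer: 27990/8213 ≈ 3.4080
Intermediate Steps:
(-42610 - 13370)/(-32009 + 15583) = -55980/(-16426) = -55980*(-1/16426) = 27990/8213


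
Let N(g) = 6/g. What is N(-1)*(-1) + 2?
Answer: 8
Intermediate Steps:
N(-1)*(-1) + 2 = (6/(-1))*(-1) + 2 = (6*(-1))*(-1) + 2 = -6*(-1) + 2 = 6 + 2 = 8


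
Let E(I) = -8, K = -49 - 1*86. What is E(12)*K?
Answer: 1080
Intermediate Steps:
K = -135 (K = -49 - 86 = -135)
E(12)*K = -8*(-135) = 1080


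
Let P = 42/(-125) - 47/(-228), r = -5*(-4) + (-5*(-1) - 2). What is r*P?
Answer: -85123/28500 ≈ -2.9868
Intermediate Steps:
r = 23 (r = 20 + (5 - 2) = 20 + 3 = 23)
P = -3701/28500 (P = 42*(-1/125) - 47*(-1/228) = -42/125 + 47/228 = -3701/28500 ≈ -0.12986)
r*P = 23*(-3701/28500) = -85123/28500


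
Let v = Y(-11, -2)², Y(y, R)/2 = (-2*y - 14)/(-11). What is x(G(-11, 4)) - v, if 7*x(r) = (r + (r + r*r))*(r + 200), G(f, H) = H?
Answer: 590624/847 ≈ 697.31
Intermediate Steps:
x(r) = (200 + r)*(r² + 2*r)/7 (x(r) = ((r + (r + r*r))*(r + 200))/7 = ((r + (r + r²))*(200 + r))/7 = ((r² + 2*r)*(200 + r))/7 = ((200 + r)*(r² + 2*r))/7 = (200 + r)*(r² + 2*r)/7)
Y(y, R) = 28/11 + 4*y/11 (Y(y, R) = 2*((-2*y - 14)/(-11)) = 2*((-14 - 2*y)*(-1/11)) = 2*(14/11 + 2*y/11) = 28/11 + 4*y/11)
v = 256/121 (v = (28/11 + (4/11)*(-11))² = (28/11 - 4)² = (-16/11)² = 256/121 ≈ 2.1157)
x(G(-11, 4)) - v = (⅐)*4*(400 + 4² + 202*4) - 1*256/121 = (⅐)*4*(400 + 16 + 808) - 256/121 = (⅐)*4*1224 - 256/121 = 4896/7 - 256/121 = 590624/847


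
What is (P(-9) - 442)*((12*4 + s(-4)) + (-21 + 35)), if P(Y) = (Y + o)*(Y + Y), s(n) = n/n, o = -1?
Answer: -16506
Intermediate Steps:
s(n) = 1
P(Y) = 2*Y*(-1 + Y) (P(Y) = (Y - 1)*(Y + Y) = (-1 + Y)*(2*Y) = 2*Y*(-1 + Y))
(P(-9) - 442)*((12*4 + s(-4)) + (-21 + 35)) = (2*(-9)*(-1 - 9) - 442)*((12*4 + 1) + (-21 + 35)) = (2*(-9)*(-10) - 442)*((48 + 1) + 14) = (180 - 442)*(49 + 14) = -262*63 = -16506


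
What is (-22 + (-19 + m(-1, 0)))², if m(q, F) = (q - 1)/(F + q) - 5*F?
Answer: 1521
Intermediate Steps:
m(q, F) = -5*F + (-1 + q)/(F + q) (m(q, F) = (-1 + q)/(F + q) - 5*F = -5*F + (-1 + q)/(F + q))
(-22 + (-19 + m(-1, 0)))² = (-22 + (-19 + (-1 - 1 - 5*0² - 5*0*(-1))/(0 - 1)))² = (-22 + (-19 + (-1 - 1 - 5*0 + 0)/(-1)))² = (-22 + (-19 - (-1 - 1 + 0 + 0)))² = (-22 + (-19 - 1*(-2)))² = (-22 + (-19 + 2))² = (-22 - 17)² = (-39)² = 1521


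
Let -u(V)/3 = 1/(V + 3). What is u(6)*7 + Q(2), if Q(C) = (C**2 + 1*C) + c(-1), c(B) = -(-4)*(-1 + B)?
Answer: -13/3 ≈ -4.3333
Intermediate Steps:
c(B) = -4 + 4*B (c(B) = -(4 - 4*B) = -4 + 4*B)
u(V) = -3/(3 + V) (u(V) = -3/(V + 3) = -3/(3 + V))
Q(C) = -8 + C + C**2 (Q(C) = (C**2 + 1*C) + (-4 + 4*(-1)) = (C**2 + C) + (-4 - 4) = (C + C**2) - 8 = -8 + C + C**2)
u(6)*7 + Q(2) = -3/(3 + 6)*7 + (-8 + 2 + 2**2) = -3/9*7 + (-8 + 2 + 4) = -3*1/9*7 - 2 = -1/3*7 - 2 = -7/3 - 2 = -13/3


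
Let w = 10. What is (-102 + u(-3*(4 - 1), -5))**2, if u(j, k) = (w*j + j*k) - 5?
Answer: 23104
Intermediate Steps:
u(j, k) = -5 + 10*j + j*k (u(j, k) = (10*j + j*k) - 5 = -5 + 10*j + j*k)
(-102 + u(-3*(4 - 1), -5))**2 = (-102 + (-5 + 10*(-3*(4 - 1)) - 3*(4 - 1)*(-5)))**2 = (-102 + (-5 + 10*(-3*3) - 3*3*(-5)))**2 = (-102 + (-5 + 10*(-9) - 9*(-5)))**2 = (-102 + (-5 - 90 + 45))**2 = (-102 - 50)**2 = (-152)**2 = 23104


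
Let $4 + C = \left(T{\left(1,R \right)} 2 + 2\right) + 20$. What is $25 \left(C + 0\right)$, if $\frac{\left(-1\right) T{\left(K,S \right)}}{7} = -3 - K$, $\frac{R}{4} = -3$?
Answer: $1850$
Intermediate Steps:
$R = -12$ ($R = 4 \left(-3\right) = -12$)
$T{\left(K,S \right)} = 21 + 7 K$ ($T{\left(K,S \right)} = - 7 \left(-3 - K\right) = 21 + 7 K$)
$C = 74$ ($C = -4 + \left(\left(\left(21 + 7 \cdot 1\right) 2 + 2\right) + 20\right) = -4 + \left(\left(\left(21 + 7\right) 2 + 2\right) + 20\right) = -4 + \left(\left(28 \cdot 2 + 2\right) + 20\right) = -4 + \left(\left(56 + 2\right) + 20\right) = -4 + \left(58 + 20\right) = -4 + 78 = 74$)
$25 \left(C + 0\right) = 25 \left(74 + 0\right) = 25 \cdot 74 = 1850$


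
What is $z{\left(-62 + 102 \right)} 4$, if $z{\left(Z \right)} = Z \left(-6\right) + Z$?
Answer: $-800$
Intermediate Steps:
$z{\left(Z \right)} = - 5 Z$ ($z{\left(Z \right)} = - 6 Z + Z = - 5 Z$)
$z{\left(-62 + 102 \right)} 4 = - 5 \left(-62 + 102\right) 4 = \left(-5\right) 40 \cdot 4 = \left(-200\right) 4 = -800$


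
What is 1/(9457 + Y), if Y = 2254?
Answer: 1/11711 ≈ 8.5390e-5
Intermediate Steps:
1/(9457 + Y) = 1/(9457 + 2254) = 1/11711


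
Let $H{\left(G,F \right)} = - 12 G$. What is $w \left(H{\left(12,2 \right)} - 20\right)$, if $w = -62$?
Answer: $10168$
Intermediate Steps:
$w \left(H{\left(12,2 \right)} - 20\right) = - 62 \left(\left(-12\right) 12 - 20\right) = - 62 \left(-144 - 20\right) = \left(-62\right) \left(-164\right) = 10168$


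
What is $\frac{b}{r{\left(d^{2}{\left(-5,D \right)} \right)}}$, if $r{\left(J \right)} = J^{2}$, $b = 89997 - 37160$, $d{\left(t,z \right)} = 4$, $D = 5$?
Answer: $\frac{52837}{256} \approx 206.39$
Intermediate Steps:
$b = 52837$
$\frac{b}{r{\left(d^{2}{\left(-5,D \right)} \right)}} = \frac{52837}{\left(4^{2}\right)^{2}} = \frac{52837}{16^{2}} = \frac{52837}{256}$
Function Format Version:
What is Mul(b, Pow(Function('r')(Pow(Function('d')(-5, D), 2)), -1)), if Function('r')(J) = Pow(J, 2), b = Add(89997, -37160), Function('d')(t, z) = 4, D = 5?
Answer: Rational(52837, 256) ≈ 206.39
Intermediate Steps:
b = 52837
Mul(b, Pow(Function('r')(Pow(Function('d')(-5, D), 2)), -1)) = Mul(52837, Pow(Pow(Pow(4, 2), 2), -1)) = Mul(52837, Pow(Pow(16, 2), -1)) = Mul(52837, Pow(256, -1)) = Mul(52837, Rational(1, 256)) = Rational(52837, 256)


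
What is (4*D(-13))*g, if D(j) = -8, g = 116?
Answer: -3712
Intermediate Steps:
(4*D(-13))*g = (4*(-8))*116 = -32*116 = -3712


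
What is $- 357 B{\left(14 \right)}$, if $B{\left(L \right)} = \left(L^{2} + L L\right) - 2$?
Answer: $-139230$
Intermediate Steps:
$B{\left(L \right)} = -2 + 2 L^{2}$ ($B{\left(L \right)} = \left(L^{2} + L^{2}\right) - 2 = 2 L^{2} - 2 = -2 + 2 L^{2}$)
$- 357 B{\left(14 \right)} = - 357 \left(-2 + 2 \cdot 14^{2}\right) = - 357 \left(-2 + 2 \cdot 196\right) = - 357 \left(-2 + 392\right) = \left(-357\right) 390 = -139230$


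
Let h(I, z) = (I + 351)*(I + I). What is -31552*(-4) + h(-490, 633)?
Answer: 262428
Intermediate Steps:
h(I, z) = 2*I*(351 + I) (h(I, z) = (351 + I)*(2*I) = 2*I*(351 + I))
-31552*(-4) + h(-490, 633) = -31552*(-4) + 2*(-490)*(351 - 490) = -1088*(-116) + 2*(-490)*(-139) = 126208 + 136220 = 262428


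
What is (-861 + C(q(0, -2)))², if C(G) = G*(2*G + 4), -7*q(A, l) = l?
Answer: 1774515625/2401 ≈ 7.3907e+5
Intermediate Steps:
q(A, l) = -l/7
C(G) = G*(4 + 2*G)
(-861 + C(q(0, -2)))² = (-861 + 2*(-⅐*(-2))*(2 - ⅐*(-2)))² = (-861 + 2*(2/7)*(2 + 2/7))² = (-861 + 2*(2/7)*(16/7))² = (-861 + 64/49)² = (-42125/49)² = 1774515625/2401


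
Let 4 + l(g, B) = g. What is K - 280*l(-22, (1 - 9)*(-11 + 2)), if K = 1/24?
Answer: 174721/24 ≈ 7280.0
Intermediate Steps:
l(g, B) = -4 + g
K = 1/24 ≈ 0.041667
K - 280*l(-22, (1 - 9)*(-11 + 2)) = 1/24 - 280*(-4 - 22) = 1/24 - 280*(-26) = 1/24 + 7280 = 174721/24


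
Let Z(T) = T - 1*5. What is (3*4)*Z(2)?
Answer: -36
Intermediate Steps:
Z(T) = -5 + T (Z(T) = T - 5 = -5 + T)
(3*4)*Z(2) = (3*4)*(-5 + 2) = 12*(-3) = -36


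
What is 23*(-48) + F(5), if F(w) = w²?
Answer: -1079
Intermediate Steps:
23*(-48) + F(5) = 23*(-48) + 5² = -1104 + 25 = -1079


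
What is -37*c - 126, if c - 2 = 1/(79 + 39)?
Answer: -23637/118 ≈ -200.31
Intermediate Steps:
c = 237/118 (c = 2 + 1/(79 + 39) = 2 + 1/118 = 237/118 ≈ 2.0085)
-37*c - 126 = -37*237/118 - 126 = -8769/118 - 126 = -23637/118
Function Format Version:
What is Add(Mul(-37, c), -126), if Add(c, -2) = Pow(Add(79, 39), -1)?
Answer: Rational(-23637, 118) ≈ -200.31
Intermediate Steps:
c = Rational(237, 118) (c = Add(2, Pow(Add(79, 39), -1)) = Add(2, Pow(118, -1)) = Add(2, Rational(1, 118)) = Rational(237, 118) ≈ 2.0085)
Add(Mul(-37, c), -126) = Add(Mul(-37, Rational(237, 118)), -126) = Add(Rational(-8769, 118), -126) = Rational(-23637, 118)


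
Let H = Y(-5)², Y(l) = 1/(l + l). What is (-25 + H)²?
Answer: 6245001/10000 ≈ 624.50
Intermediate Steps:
Y(l) = 1/(2*l)
H = 1/100 (H = ((½)/(-5))² = ((½)*(-⅕))² = (-⅒)² = 1/100 ≈ 0.010000)
(-25 + H)² = (-25 + 1/100)² = (-2499/100)² = 6245001/10000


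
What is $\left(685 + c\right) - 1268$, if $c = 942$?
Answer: $359$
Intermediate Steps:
$\left(685 + c\right) - 1268 = \left(685 + 942\right) - 1268 = 1627 - 1268 = 359$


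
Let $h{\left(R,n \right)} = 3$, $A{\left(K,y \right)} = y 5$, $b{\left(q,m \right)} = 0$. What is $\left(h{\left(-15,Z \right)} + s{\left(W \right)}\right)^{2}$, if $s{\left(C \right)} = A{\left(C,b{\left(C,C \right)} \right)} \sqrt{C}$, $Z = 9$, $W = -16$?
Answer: $9$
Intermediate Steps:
$A{\left(K,y \right)} = 5 y$
$s{\left(C \right)} = 0$ ($s{\left(C \right)} = 5 \cdot 0 \sqrt{C} = 0 \sqrt{C} = 0$)
$\left(h{\left(-15,Z \right)} + s{\left(W \right)}\right)^{2} = \left(3 + 0\right)^{2} = 3^{2} = 9$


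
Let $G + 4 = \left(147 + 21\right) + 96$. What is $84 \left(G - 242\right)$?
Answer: $1512$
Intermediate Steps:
$G = 260$ ($G = -4 + \left(\left(147 + 21\right) + 96\right) = -4 + \left(168 + 96\right) = -4 + 264 = 260$)
$84 \left(G - 242\right) = 84 \left(260 - 242\right) = 84 \cdot 18 = 1512$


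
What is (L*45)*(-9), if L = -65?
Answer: 26325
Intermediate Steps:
(L*45)*(-9) = -65*45*(-9) = -2925*(-9) = 26325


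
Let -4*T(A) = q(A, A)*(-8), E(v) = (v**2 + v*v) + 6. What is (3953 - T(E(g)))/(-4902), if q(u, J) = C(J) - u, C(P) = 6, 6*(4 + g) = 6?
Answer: -3989/4902 ≈ -0.81375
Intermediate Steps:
g = -3 (g = -4 + (1/6)*6 = -4 + 1 = -3)
q(u, J) = 6 - u
E(v) = 6 + 2*v**2 (E(v) = (v**2 + v**2) + 6 = 2*v**2 + 6 = 6 + 2*v**2)
T(A) = 12 - 2*A (T(A) = -(6 - A)*(-8)/4 = -(-48 + 8*A)/4 = 12 - 2*A)
(3953 - T(E(g)))/(-4902) = (3953 - (12 - 2*(6 + 2*(-3)**2)))/(-4902) = (3953 - (12 - 2*(6 + 2*9)))*(-1/4902) = (3953 - (12 - 2*(6 + 18)))*(-1/4902) = (3953 - (12 - 2*24))*(-1/4902) = (3953 - (12 - 48))*(-1/4902) = (3953 - 1*(-36))*(-1/4902) = (3953 + 36)*(-1/4902) = 3989*(-1/4902) = -3989/4902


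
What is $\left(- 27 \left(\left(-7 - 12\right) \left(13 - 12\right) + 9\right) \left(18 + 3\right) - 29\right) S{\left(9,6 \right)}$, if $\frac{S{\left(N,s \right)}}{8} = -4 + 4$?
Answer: $0$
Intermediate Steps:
$S{\left(N,s \right)} = 0$ ($S{\left(N,s \right)} = 8 \left(-4 + 4\right) = 8 \cdot 0 = 0$)
$\left(- 27 \left(\left(-7 - 12\right) \left(13 - 12\right) + 9\right) \left(18 + 3\right) - 29\right) S{\left(9,6 \right)} = \left(- 27 \left(\left(-7 - 12\right) \left(13 - 12\right) + 9\right) \left(18 + 3\right) - 29\right) 0 = \left(- 27 \left(\left(-19\right) 1 + 9\right) 21 - 29\right) 0 = \left(- 27 \left(-19 + 9\right) 21 - 29\right) 0 = \left(- 27 \left(\left(-10\right) 21\right) - 29\right) 0 = \left(\left(-27\right) \left(-210\right) - 29\right) 0 = \left(5670 - 29\right) 0 = 5641 \cdot 0 = 0$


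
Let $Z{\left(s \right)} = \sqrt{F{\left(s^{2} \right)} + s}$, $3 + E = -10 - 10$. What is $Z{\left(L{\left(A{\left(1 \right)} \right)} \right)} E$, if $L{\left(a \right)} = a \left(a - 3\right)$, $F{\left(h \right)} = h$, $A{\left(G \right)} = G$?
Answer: $- 23 \sqrt{2} \approx -32.527$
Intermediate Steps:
$L{\left(a \right)} = a \left(-3 + a\right)$
$E = -23$ ($E = -3 - 20 = -23$)
$Z{\left(s \right)} = \sqrt{s + s^{2}}$ ($Z{\left(s \right)} = \sqrt{s^{2} + s} = \sqrt{s + s^{2}}$)
$Z{\left(L{\left(A{\left(1 \right)} \right)} \right)} E = \sqrt{1 \left(-3 + 1\right) \left(1 + 1 \left(-3 + 1\right)\right)} \left(-23\right) = \sqrt{1 \left(-2\right) \left(1 + 1 \left(-2\right)\right)} \left(-23\right) = \sqrt{- 2 \left(1 - 2\right)} \left(-23\right) = \sqrt{\left(-2\right) \left(-1\right)} \left(-23\right) = \sqrt{2} \left(-23\right) = - 23 \sqrt{2}$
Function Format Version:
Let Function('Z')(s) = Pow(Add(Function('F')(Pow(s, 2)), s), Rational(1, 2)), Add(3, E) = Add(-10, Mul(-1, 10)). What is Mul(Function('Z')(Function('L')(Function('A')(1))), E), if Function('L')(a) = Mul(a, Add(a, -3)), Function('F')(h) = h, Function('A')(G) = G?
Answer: Mul(-23, Pow(2, Rational(1, 2))) ≈ -32.527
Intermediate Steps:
Function('L')(a) = Mul(a, Add(-3, a))
E = -23 (E = Add(-3, Add(-10, Mul(-1, 10))) = Add(-3, Add(-10, -10)) = Add(-3, -20) = -23)
Function('Z')(s) = Pow(Add(s, Pow(s, 2)), Rational(1, 2)) (Function('Z')(s) = Pow(Add(Pow(s, 2), s), Rational(1, 2)) = Pow(Add(s, Pow(s, 2)), Rational(1, 2)))
Mul(Function('Z')(Function('L')(Function('A')(1))), E) = Mul(Pow(Mul(Mul(1, Add(-3, 1)), Add(1, Mul(1, Add(-3, 1)))), Rational(1, 2)), -23) = Mul(Pow(Mul(Mul(1, -2), Add(1, Mul(1, -2))), Rational(1, 2)), -23) = Mul(Pow(Mul(-2, Add(1, -2)), Rational(1, 2)), -23) = Mul(Pow(Mul(-2, -1), Rational(1, 2)), -23) = Mul(Pow(2, Rational(1, 2)), -23) = Mul(-23, Pow(2, Rational(1, 2)))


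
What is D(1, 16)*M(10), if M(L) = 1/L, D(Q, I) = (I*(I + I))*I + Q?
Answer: 8193/10 ≈ 819.30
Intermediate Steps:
D(Q, I) = Q + 2*I³ (D(Q, I) = (I*(2*I))*I + Q = (2*I²)*I + Q = 2*I³ + Q = Q + 2*I³)
M(L) = 1/L
D(1, 16)*M(10) = (1 + 2*16³)/10 = (1 + 2*4096)*(⅒) = (1 + 8192)*(⅒) = 8193*(⅒) = 8193/10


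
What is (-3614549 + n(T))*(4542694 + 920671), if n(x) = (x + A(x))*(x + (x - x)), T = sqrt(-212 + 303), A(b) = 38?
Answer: -19747103331170 + 207607870*sqrt(91) ≈ -1.9745e+13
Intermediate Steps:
T = sqrt(91) ≈ 9.5394
n(x) = x*(38 + x) (n(x) = (x + 38)*(x + (x - x)) = (38 + x)*(x + 0) = (38 + x)*x = x*(38 + x))
(-3614549 + n(T))*(4542694 + 920671) = (-3614549 + sqrt(91)*(38 + sqrt(91)))*(4542694 + 920671) = (-3614549 + sqrt(91)*(38 + sqrt(91)))*5463365 = -19747600497385 + 5463365*sqrt(91)*(38 + sqrt(91))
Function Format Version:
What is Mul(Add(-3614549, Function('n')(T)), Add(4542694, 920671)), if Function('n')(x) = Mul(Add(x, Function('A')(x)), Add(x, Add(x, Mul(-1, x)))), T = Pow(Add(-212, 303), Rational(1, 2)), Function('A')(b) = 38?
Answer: Add(-19747103331170, Mul(207607870, Pow(91, Rational(1, 2)))) ≈ -1.9745e+13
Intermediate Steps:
T = Pow(91, Rational(1, 2)) ≈ 9.5394
Function('n')(x) = Mul(x, Add(38, x)) (Function('n')(x) = Mul(Add(x, 38), Add(x, Add(x, Mul(-1, x)))) = Mul(Add(38, x), Add(x, 0)) = Mul(Add(38, x), x) = Mul(x, Add(38, x)))
Mul(Add(-3614549, Function('n')(T)), Add(4542694, 920671)) = Mul(Add(-3614549, Mul(Pow(91, Rational(1, 2)), Add(38, Pow(91, Rational(1, 2))))), Add(4542694, 920671)) = Mul(Add(-3614549, Mul(Pow(91, Rational(1, 2)), Add(38, Pow(91, Rational(1, 2))))), 5463365) = Add(-19747600497385, Mul(5463365, Pow(91, Rational(1, 2)), Add(38, Pow(91, Rational(1, 2)))))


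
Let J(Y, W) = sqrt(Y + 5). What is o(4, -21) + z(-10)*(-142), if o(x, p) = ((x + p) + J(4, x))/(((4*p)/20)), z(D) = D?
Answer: 4270/3 ≈ 1423.3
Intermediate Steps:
J(Y, W) = sqrt(5 + Y)
o(x, p) = 5*(3 + p + x)/p (o(x, p) = ((x + p) + sqrt(5 + 4))/(((4*p)/20)) = ((p + x) + sqrt(9))/(((4*p)*(1/20))) = ((p + x) + 3)/((p/5)) = (3 + p + x)*(5/p) = 5*(3 + p + x)/p)
o(4, -21) + z(-10)*(-142) = 5*(3 - 21 + 4)/(-21) - 10*(-142) = 5*(-1/21)*(-14) + 1420 = 10/3 + 1420 = 4270/3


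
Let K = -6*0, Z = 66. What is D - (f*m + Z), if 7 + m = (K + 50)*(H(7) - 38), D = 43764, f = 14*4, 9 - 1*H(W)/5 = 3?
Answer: 66490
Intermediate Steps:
H(W) = 30 (H(W) = 45 - 5*3 = 45 - 15 = 30)
K = 0
f = 56
m = -407 (m = -7 + (0 + 50)*(30 - 38) = -7 + 50*(-8) = -7 - 400 = -407)
D - (f*m + Z) = 43764 - (56*(-407) + 66) = 43764 - (-22792 + 66) = 43764 - 1*(-22726) = 43764 + 22726 = 66490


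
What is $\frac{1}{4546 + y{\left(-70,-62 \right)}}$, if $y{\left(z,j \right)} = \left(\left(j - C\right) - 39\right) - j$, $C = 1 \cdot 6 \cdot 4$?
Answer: $\frac{1}{4483} \approx 0.00022306$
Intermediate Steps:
$C = 24$ ($C = 6 \cdot 4 = 24$)
$y{\left(z,j \right)} = -63$ ($y{\left(z,j \right)} = \left(\left(j - 24\right) - 39\right) - j = \left(\left(-24 + j\right) - 39\right) - j = \left(-63 + j\right) - j = -63$)
$\frac{1}{4546 + y{\left(-70,-62 \right)}} = \frac{1}{4546 - 63} = \frac{1}{4483}$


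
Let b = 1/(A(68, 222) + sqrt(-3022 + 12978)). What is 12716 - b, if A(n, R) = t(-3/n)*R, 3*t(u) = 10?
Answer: 1709170091/134411 + sqrt(2489)/268822 ≈ 12716.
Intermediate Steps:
t(u) = 10/3 (t(u) = (1/3)*10 = 10/3)
A(n, R) = 10*R/3
b = 1/(740 + 2*sqrt(2489)) (b = 1/((10/3)*222 + sqrt(-3022 + 12978)) = 1/(740 + sqrt(9956)) = 1/(740 + 2*sqrt(2489)) ≈ 0.0011908)
12716 - b = 12716 - (185/134411 - sqrt(2489)/268822) = 12716 + (-185/134411 + sqrt(2489)/268822) = 1709170091/134411 + sqrt(2489)/268822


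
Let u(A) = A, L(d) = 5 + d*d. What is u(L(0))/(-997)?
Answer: -5/997 ≈ -0.0050150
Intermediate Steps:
L(d) = 5 + d²
u(L(0))/(-997) = (5 + 0²)/(-997) = (5 + 0)*(-1/997) = 5*(-1/997) = -5/997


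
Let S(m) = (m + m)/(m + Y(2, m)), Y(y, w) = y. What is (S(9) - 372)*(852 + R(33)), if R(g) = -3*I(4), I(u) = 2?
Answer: -3446604/11 ≈ -3.1333e+5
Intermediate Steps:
R(g) = -6 (R(g) = -3*2 = -6)
S(m) = 2*m/(2 + m) (S(m) = (m + m)/(m + 2) = (2*m)/(2 + m) = 2*m/(2 + m))
(S(9) - 372)*(852 + R(33)) = (2*9/(2 + 9) - 372)*(852 - 6) = (2*9/11 - 372)*846 = (2*9*(1/11) - 372)*846 = (18/11 - 372)*846 = -4074/11*846 = -3446604/11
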